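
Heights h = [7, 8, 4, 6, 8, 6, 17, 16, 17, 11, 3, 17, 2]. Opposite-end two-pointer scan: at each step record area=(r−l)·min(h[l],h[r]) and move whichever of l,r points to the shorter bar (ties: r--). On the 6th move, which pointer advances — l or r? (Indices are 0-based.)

[0,12] min(7,2)*12=24 best=24 * → r--
[0,11] min(7,17)*11=77 best=77 * → l++
[1,11] min(8,17)*10=80 best=80 * → l++
[2,11] min(4,17)*9=36 best=80 → l++
[3,11] min(6,17)*8=48 best=80 → l++
[4,11] min(8,17)*7=56 best=80 → l++

l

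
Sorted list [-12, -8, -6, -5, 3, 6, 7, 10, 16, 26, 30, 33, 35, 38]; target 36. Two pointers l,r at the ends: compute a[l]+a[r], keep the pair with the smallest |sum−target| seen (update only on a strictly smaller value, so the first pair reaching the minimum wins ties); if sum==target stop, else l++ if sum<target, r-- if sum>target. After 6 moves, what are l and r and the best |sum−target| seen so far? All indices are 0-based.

[0,13] -12+38=26 d=10 * → l++
[1,13] -8+38=30 d=6 * → l++
[2,13] -6+38=32 d=4 * → l++
[3,13] -5+38=33 d=3 * → l++
[4,13] 3+38=41 d=5 → r--
[4,12] 3+35=38 d=2 * → r--

l=4, r=11, best |Δ|=2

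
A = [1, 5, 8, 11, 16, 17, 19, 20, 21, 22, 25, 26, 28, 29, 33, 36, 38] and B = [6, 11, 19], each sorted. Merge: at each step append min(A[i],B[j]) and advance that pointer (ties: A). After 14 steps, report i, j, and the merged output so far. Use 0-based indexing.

i=11, j=3, merged so far=[1, 5, 6, 8, 11, 11, 16, 17, 19, 19, 20, 21, 22, 25]

i=0 j=0: A[i]=1<=B[j]=6 take 1, i++
i=1 j=0: A[i]=5<=B[j]=6 take 5, i++
i=2 j=0: A[i]=8>B[j]=6 take 6, j++
i=2 j=1: A[i]=8<=B[j]=11 take 8, i++
i=3 j=1: A[i]=11<=B[j]=11 take 11, i++
i=4 j=1: A[i]=16>B[j]=11 take 11, j++
i=4 j=2: A[i]=16<=B[j]=19 take 16, i++
i=5 j=2: A[i]=17<=B[j]=19 take 17, i++
i=6 j=2: A[i]=19<=B[j]=19 take 19, i++
i=7 j=2: A[i]=20>B[j]=19 take 19, j++
i=7 j=3: B done, take A[i]=20, i++
i=8 j=3: B done, take A[i]=21, i++
i=9 j=3: B done, take A[i]=22, i++
i=10 j=3: B done, take A[i]=25, i++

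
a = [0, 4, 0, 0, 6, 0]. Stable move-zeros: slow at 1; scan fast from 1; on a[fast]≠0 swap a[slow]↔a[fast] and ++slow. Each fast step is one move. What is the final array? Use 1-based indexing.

[4, 6, 0, 0, 0, 0]

slow=1 fast=1: a[fast]=0, fast++
slow=1 fast=2: a[fast]=4≠0 swap→a[1]=4, slow++,fast++
slow=2 fast=3: a[fast]=0, fast++
slow=2 fast=4: a[fast]=0, fast++
slow=2 fast=5: a[fast]=6≠0 swap→a[2]=6, slow++,fast++
slow=3 fast=6: a[fast]=0, fast++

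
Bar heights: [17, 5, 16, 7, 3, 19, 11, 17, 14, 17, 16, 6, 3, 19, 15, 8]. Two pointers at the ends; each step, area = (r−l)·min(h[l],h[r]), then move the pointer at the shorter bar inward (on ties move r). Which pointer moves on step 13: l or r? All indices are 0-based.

[0,15] min(17,8)*15=120 best=120 * → r--
[0,14] min(17,15)*14=210 best=210 * → r--
[0,13] min(17,19)*13=221 best=221 * → l++
[1,13] min(5,19)*12=60 best=221 → l++
[2,13] min(16,19)*11=176 best=221 → l++
[3,13] min(7,19)*10=70 best=221 → l++
[4,13] min(3,19)*9=27 best=221 → l++
[5,13] min(19,19)*8=152 best=221 → r--
[5,12] min(19,3)*7=21 best=221 → r--
[5,11] min(19,6)*6=36 best=221 → r--
[5,10] min(19,16)*5=80 best=221 → r--
[5,9] min(19,17)*4=68 best=221 → r--
[5,8] min(19,14)*3=42 best=221 → r--

r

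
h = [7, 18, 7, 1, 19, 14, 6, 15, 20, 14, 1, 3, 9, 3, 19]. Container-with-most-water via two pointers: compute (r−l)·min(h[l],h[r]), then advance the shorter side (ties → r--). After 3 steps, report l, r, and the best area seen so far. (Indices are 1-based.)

l=4, r=15, best area=234

l=1 r=15: min(7,19)*14=98 best=98 *, l++
l=2 r=15: min(18,19)*13=234 best=234 *, l++
l=3 r=15: min(7,19)*12=84 best=234, l++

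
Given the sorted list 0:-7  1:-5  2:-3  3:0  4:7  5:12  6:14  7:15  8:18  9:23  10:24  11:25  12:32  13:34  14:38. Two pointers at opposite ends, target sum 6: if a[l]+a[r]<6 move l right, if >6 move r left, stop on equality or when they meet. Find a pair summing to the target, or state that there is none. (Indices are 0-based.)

no pair

[0,14] -7+38=31 >6 → r--
[0,13] -7+34=27 >6 → r--
[0,12] -7+32=25 >6 → r--
[0,11] -7+25=18 >6 → r--
[0,10] -7+24=17 >6 → r--
[0,9] -7+23=16 >6 → r--
[0,8] -7+18=11 >6 → r--
[0,7] -7+15=8 >6 → r--
[0,6] -7+14=7 >6 → r--
[0,5] -7+12=5 <6 → l++
[1,5] -5+12=7 >6 → r--
[1,4] -5+7=2 <6 → l++
[2,4] -3+7=4 <6 → l++
[3,4] 0+7=7 >6 → r--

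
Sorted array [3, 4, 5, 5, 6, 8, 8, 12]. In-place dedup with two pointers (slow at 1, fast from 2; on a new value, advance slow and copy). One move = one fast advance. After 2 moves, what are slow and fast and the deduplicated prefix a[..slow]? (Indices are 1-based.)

slow=1 fast=2: a[fast]=4≠a[slow]=3 write a[2]=4, slow++,fast++
slow=2 fast=3: a[fast]=5≠a[slow]=4 write a[3]=5, slow++,fast++

slow=3, fast=4, prefix=[3, 4, 5]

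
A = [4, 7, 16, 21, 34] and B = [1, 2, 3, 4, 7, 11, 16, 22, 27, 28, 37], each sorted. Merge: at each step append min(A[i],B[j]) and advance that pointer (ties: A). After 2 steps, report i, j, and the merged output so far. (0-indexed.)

i=0 j=0: A[i]=4>B[j]=1 take 1, j++
i=0 j=1: A[i]=4>B[j]=2 take 2, j++

i=0, j=2, merged so far=[1, 2]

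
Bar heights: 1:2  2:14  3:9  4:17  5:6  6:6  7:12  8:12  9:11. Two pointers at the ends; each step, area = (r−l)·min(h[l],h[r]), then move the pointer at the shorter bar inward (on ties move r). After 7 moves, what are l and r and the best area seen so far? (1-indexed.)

[1,9] min(2,11)*8=16 best=16 * → l++
[2,9] min(14,11)*7=77 best=77 * → r--
[2,8] min(14,12)*6=72 best=77 → r--
[2,7] min(14,12)*5=60 best=77 → r--
[2,6] min(14,6)*4=24 best=77 → r--
[2,5] min(14,6)*3=18 best=77 → r--
[2,4] min(14,17)*2=28 best=77 → l++

l=3, r=4, best area=77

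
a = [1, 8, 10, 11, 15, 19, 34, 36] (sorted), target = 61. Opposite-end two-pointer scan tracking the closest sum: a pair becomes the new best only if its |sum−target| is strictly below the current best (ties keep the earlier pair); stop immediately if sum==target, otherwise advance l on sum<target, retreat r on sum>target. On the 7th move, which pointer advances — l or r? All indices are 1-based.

[1,8] 1+36=37 d=24 * → l++
[2,8] 8+36=44 d=17 * → l++
[3,8] 10+36=46 d=15 * → l++
[4,8] 11+36=47 d=14 * → l++
[5,8] 15+36=51 d=10 * → l++
[6,8] 19+36=55 d=6 * → l++
[7,8] 34+36=70 d=9 → r--

r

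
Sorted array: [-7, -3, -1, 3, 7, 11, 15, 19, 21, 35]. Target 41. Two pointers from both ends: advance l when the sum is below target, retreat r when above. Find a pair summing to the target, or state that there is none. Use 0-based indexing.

no pair

l=0 r=9: -7+35=28 <41, l++
l=1 r=9: -3+35=32 <41, l++
l=2 r=9: -1+35=34 <41, l++
l=3 r=9: 3+35=38 <41, l++
l=4 r=9: 7+35=42 >41, r--
l=4 r=8: 7+21=28 <41, l++
l=5 r=8: 11+21=32 <41, l++
l=6 r=8: 15+21=36 <41, l++
l=7 r=8: 19+21=40 <41, l++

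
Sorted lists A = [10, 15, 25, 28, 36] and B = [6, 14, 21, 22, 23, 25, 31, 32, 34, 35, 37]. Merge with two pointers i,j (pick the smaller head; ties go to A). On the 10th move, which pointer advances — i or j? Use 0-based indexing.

i=0 j=0: A[i]=10>B[j]=6 take 6, j++
i=0 j=1: A[i]=10<=B[j]=14 take 10, i++
i=1 j=1: A[i]=15>B[j]=14 take 14, j++
i=1 j=2: A[i]=15<=B[j]=21 take 15, i++
i=2 j=2: A[i]=25>B[j]=21 take 21, j++
i=2 j=3: A[i]=25>B[j]=22 take 22, j++
i=2 j=4: A[i]=25>B[j]=23 take 23, j++
i=2 j=5: A[i]=25<=B[j]=25 take 25, i++
i=3 j=5: A[i]=28>B[j]=25 take 25, j++
i=3 j=6: A[i]=28<=B[j]=31 take 28, i++

i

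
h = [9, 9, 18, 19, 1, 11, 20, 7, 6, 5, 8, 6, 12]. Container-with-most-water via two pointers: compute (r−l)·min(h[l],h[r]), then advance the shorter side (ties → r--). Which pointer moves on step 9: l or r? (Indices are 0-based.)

l=0 r=12: min(9,12)*12=108 best=108 *, l++
l=1 r=12: min(9,12)*11=99 best=108, l++
l=2 r=12: min(18,12)*10=120 best=120 *, r--
l=2 r=11: min(18,6)*9=54 best=120, r--
l=2 r=10: min(18,8)*8=64 best=120, r--
l=2 r=9: min(18,5)*7=35 best=120, r--
l=2 r=8: min(18,6)*6=36 best=120, r--
l=2 r=7: min(18,7)*5=35 best=120, r--
l=2 r=6: min(18,20)*4=72 best=120, l++

l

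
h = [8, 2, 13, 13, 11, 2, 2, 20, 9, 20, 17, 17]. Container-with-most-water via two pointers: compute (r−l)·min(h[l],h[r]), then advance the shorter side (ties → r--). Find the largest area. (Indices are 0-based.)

[0,11] min(8,17)*11=88 best=88 * → l++
[1,11] min(2,17)*10=20 best=88 → l++
[2,11] min(13,17)*9=117 best=117 * → l++
[3,11] min(13,17)*8=104 best=117 → l++
[4,11] min(11,17)*7=77 best=117 → l++
[5,11] min(2,17)*6=12 best=117 → l++
[6,11] min(2,17)*5=10 best=117 → l++
[7,11] min(20,17)*4=68 best=117 → r--
[7,10] min(20,17)*3=51 best=117 → r--
[7,9] min(20,20)*2=40 best=117 → r--
[7,8] min(20,9)*1=9 best=117 → r--

max area = 117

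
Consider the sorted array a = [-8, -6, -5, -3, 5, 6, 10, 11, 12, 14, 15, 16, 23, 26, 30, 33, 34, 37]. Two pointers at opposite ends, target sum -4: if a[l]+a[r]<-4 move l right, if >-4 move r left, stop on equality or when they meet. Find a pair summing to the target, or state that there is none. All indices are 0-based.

no pair

[0,17] -8+37=29 >-4 → r--
[0,16] -8+34=26 >-4 → r--
[0,15] -8+33=25 >-4 → r--
[0,14] -8+30=22 >-4 → r--
[0,13] -8+26=18 >-4 → r--
[0,12] -8+23=15 >-4 → r--
[0,11] -8+16=8 >-4 → r--
[0,10] -8+15=7 >-4 → r--
[0,9] -8+14=6 >-4 → r--
[0,8] -8+12=4 >-4 → r--
[0,7] -8+11=3 >-4 → r--
[0,6] -8+10=2 >-4 → r--
[0,5] -8+6=-2 >-4 → r--
[0,4] -8+5=-3 >-4 → r--
[0,3] -8+-3=-11 <-4 → l++
[1,3] -6+-3=-9 <-4 → l++
[2,3] -5+-3=-8 <-4 → l++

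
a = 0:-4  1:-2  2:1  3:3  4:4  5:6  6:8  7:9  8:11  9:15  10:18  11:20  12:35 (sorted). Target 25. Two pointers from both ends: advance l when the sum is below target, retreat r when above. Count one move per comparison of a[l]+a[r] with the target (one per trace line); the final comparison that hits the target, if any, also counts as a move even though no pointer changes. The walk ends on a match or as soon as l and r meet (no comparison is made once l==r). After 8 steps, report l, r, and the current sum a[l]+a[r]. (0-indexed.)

l=6, r=10, sum=26

[0,12] -4+35=31 >25 → r--
[0,11] -4+20=16 <25 → l++
[1,11] -2+20=18 <25 → l++
[2,11] 1+20=21 <25 → l++
[3,11] 3+20=23 <25 → l++
[4,11] 4+20=24 <25 → l++
[5,11] 6+20=26 >25 → r--
[5,10] 6+18=24 <25 → l++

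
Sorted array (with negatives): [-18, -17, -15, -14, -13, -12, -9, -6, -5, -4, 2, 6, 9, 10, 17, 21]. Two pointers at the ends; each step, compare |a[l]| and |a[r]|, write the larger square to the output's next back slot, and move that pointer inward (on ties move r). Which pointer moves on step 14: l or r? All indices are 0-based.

l

[0,15] |-18|<=|21| out[15]=441 → r--
[0,14] |-18|>|17| out[14]=324 → l++
[1,14] |-17|<=|17| out[13]=289 → r--
[1,13] |-17|>|10| out[12]=289 → l++
[2,13] |-15|>|10| out[11]=225 → l++
[3,13] |-14|>|10| out[10]=196 → l++
[4,13] |-13|>|10| out[9]=169 → l++
[5,13] |-12|>|10| out[8]=144 → l++
[6,13] |-9|<=|10| out[7]=100 → r--
[6,12] |-9|<=|9| out[6]=81 → r--
[6,11] |-9|>|6| out[5]=81 → l++
[7,11] |-6|<=|6| out[4]=36 → r--
[7,10] |-6|>|2| out[3]=36 → l++
[8,10] |-5|>|2| out[2]=25 → l++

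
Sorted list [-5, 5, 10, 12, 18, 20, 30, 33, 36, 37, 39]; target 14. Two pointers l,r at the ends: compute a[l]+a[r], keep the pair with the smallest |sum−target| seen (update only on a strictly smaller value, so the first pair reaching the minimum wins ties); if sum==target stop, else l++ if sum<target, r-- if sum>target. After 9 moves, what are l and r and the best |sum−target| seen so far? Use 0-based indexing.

l=1, r=2, best |Δ|=1

l=0 r=10: -5+39=34 d=20 *, r--
l=0 r=9: -5+37=32 d=18 *, r--
l=0 r=8: -5+36=31 d=17 *, r--
l=0 r=7: -5+33=28 d=14 *, r--
l=0 r=6: -5+30=25 d=11 *, r--
l=0 r=5: -5+20=15 d=1 *, r--
l=0 r=4: -5+18=13 d=1, l++
l=1 r=4: 5+18=23 d=9, r--
l=1 r=3: 5+12=17 d=3, r--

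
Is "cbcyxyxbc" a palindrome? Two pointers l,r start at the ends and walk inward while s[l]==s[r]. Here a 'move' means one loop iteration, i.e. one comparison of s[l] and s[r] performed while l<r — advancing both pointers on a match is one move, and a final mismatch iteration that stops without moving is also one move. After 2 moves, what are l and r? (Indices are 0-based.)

[0,8] 'c'=='c' → l++,r--
[1,7] 'b'=='b' → l++,r--

l=2, r=6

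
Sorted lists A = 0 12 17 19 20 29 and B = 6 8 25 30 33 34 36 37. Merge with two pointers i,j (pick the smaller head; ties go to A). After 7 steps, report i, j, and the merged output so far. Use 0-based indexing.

i=0 j=0: A[i]=0<=B[j]=6 take 0, i++
i=1 j=0: A[i]=12>B[j]=6 take 6, j++
i=1 j=1: A[i]=12>B[j]=8 take 8, j++
i=1 j=2: A[i]=12<=B[j]=25 take 12, i++
i=2 j=2: A[i]=17<=B[j]=25 take 17, i++
i=3 j=2: A[i]=19<=B[j]=25 take 19, i++
i=4 j=2: A[i]=20<=B[j]=25 take 20, i++

i=5, j=2, merged so far=[0, 6, 8, 12, 17, 19, 20]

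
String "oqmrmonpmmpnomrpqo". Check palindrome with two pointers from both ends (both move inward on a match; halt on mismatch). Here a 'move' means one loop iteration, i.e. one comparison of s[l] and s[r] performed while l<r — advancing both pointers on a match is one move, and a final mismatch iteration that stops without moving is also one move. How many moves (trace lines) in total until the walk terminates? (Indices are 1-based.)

l=1 r=18: 'o'=='o', l++,r--
l=2 r=17: 'q'=='q', l++,r--
l=3 r=16: 'm'!='p', stop

3 moves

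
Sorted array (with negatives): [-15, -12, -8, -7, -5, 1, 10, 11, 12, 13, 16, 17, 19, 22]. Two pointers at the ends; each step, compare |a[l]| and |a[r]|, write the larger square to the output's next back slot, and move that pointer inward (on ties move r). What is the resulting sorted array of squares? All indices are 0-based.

[1, 25, 49, 64, 100, 121, 144, 144, 169, 225, 256, 289, 361, 484]

[0,13] |-15|<=|22| out[13]=484 → r--
[0,12] |-15|<=|19| out[12]=361 → r--
[0,11] |-15|<=|17| out[11]=289 → r--
[0,10] |-15|<=|16| out[10]=256 → r--
[0,9] |-15|>|13| out[9]=225 → l++
[1,9] |-12|<=|13| out[8]=169 → r--
[1,8] |-12|<=|12| out[7]=144 → r--
[1,7] |-12|>|11| out[6]=144 → l++
[2,7] |-8|<=|11| out[5]=121 → r--
[2,6] |-8|<=|10| out[4]=100 → r--
[2,5] |-8|>|1| out[3]=64 → l++
[3,5] |-7|>|1| out[2]=49 → l++
[4,5] |-5|>|1| out[1]=25 → l++
[5,5] |1|<=|1| out[0]=1 → r--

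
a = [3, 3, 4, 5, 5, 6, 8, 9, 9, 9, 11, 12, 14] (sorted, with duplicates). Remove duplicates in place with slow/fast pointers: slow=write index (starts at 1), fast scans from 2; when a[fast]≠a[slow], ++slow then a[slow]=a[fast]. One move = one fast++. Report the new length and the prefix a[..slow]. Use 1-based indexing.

length 9; prefix = [3, 4, 5, 6, 8, 9, 11, 12, 14]

(s=1,f=2) a[fast]=3=a[slow] dup → fast++
(s=1,f=3) a[fast]=4≠a[slow]=3 write a[2]=4 → slow++,fast++
(s=2,f=4) a[fast]=5≠a[slow]=4 write a[3]=5 → slow++,fast++
(s=3,f=5) a[fast]=5=a[slow] dup → fast++
(s=3,f=6) a[fast]=6≠a[slow]=5 write a[4]=6 → slow++,fast++
(s=4,f=7) a[fast]=8≠a[slow]=6 write a[5]=8 → slow++,fast++
(s=5,f=8) a[fast]=9≠a[slow]=8 write a[6]=9 → slow++,fast++
(s=6,f=9) a[fast]=9=a[slow] dup → fast++
(s=6,f=10) a[fast]=9=a[slow] dup → fast++
(s=6,f=11) a[fast]=11≠a[slow]=9 write a[7]=11 → slow++,fast++
(s=7,f=12) a[fast]=12≠a[slow]=11 write a[8]=12 → slow++,fast++
(s=8,f=13) a[fast]=14≠a[slow]=12 write a[9]=14 → slow++,fast++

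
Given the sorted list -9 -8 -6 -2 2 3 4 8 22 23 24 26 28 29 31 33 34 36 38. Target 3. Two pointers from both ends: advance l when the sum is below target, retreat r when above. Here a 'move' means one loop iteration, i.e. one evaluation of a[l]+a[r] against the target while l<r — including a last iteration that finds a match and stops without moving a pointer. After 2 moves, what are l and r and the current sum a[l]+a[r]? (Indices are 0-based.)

l=0, r=16, sum=25

[0,18] -9+38=29 >3 → r--
[0,17] -9+36=27 >3 → r--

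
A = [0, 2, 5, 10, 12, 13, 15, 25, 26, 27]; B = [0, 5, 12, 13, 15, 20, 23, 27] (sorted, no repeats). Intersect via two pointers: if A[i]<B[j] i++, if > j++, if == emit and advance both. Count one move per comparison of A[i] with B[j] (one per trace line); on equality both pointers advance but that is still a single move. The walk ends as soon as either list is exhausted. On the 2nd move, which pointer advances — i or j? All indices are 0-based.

[i=0,j=0] 0==0 emit → i++,j++
[i=1,j=1] 2<5 → i++

i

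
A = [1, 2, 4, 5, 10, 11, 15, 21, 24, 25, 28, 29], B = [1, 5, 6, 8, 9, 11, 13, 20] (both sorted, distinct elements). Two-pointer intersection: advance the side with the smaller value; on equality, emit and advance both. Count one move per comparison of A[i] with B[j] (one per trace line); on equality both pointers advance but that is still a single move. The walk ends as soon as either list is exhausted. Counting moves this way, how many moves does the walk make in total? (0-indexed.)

[i=0,j=0] 1==1 emit → i++,j++
[i=1,j=1] 2<5 → i++
[i=2,j=1] 4<5 → i++
[i=3,j=1] 5==5 emit → i++,j++
[i=4,j=2] 10>6 → j++
[i=4,j=3] 10>8 → j++
[i=4,j=4] 10>9 → j++
[i=4,j=5] 10<11 → i++
[i=5,j=5] 11==11 emit → i++,j++
[i=6,j=6] 15>13 → j++
[i=6,j=7] 15<20 → i++
[i=7,j=7] 21>20 → j++

12 moves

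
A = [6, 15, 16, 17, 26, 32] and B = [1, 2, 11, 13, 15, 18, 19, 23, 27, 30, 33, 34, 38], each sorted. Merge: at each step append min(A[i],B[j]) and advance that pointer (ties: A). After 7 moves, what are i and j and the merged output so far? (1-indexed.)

[i=1,j=1] A[i]=6>B[j]=1 take 1 → j++
[i=1,j=2] A[i]=6>B[j]=2 take 2 → j++
[i=1,j=3] A[i]=6<=B[j]=11 take 6 → i++
[i=2,j=3] A[i]=15>B[j]=11 take 11 → j++
[i=2,j=4] A[i]=15>B[j]=13 take 13 → j++
[i=2,j=5] A[i]=15<=B[j]=15 take 15 → i++
[i=3,j=5] A[i]=16>B[j]=15 take 15 → j++

i=3, j=6, merged so far=[1, 2, 6, 11, 13, 15, 15]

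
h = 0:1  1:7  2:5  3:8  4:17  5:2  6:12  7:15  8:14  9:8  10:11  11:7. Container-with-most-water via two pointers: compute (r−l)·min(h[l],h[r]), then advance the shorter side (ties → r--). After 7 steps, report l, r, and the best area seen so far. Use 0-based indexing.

l=0 r=11: min(1,7)*11=11 best=11 *, l++
l=1 r=11: min(7,7)*10=70 best=70 *, r--
l=1 r=10: min(7,11)*9=63 best=70, l++
l=2 r=10: min(5,11)*8=40 best=70, l++
l=3 r=10: min(8,11)*7=56 best=70, l++
l=4 r=10: min(17,11)*6=66 best=70, r--
l=4 r=9: min(17,8)*5=40 best=70, r--

l=4, r=8, best area=70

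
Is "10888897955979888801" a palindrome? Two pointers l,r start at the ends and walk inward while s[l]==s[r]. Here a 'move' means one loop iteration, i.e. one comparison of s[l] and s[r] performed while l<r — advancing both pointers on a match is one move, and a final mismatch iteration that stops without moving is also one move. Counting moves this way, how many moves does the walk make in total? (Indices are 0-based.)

[0,19] '1'=='1' → l++,r--
[1,18] '0'=='0' → l++,r--
[2,17] '8'=='8' → l++,r--
[3,16] '8'=='8' → l++,r--
[4,15] '8'=='8' → l++,r--
[5,14] '8'=='8' → l++,r--
[6,13] '9'=='9' → l++,r--
[7,12] '7'=='7' → l++,r--
[8,11] '9'=='9' → l++,r--
[9,10] '5'=='5' → l++,r--

10 moves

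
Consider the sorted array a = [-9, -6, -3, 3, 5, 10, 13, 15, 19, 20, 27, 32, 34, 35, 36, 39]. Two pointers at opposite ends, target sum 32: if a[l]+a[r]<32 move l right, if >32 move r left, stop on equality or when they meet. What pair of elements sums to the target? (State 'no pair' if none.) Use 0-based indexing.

(-3, 35)

[0,15] -9+39=30 <32 → l++
[1,15] -6+39=33 >32 → r--
[1,14] -6+36=30 <32 → l++
[2,14] -3+36=33 >32 → r--
[2,13] -3+35=32 → found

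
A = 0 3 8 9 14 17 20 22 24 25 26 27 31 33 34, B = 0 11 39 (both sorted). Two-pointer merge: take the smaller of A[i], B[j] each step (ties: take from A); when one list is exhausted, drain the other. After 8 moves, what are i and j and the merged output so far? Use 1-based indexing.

i=1 j=1: A[i]=0<=B[j]=0 take 0, i++
i=2 j=1: A[i]=3>B[j]=0 take 0, j++
i=2 j=2: A[i]=3<=B[j]=11 take 3, i++
i=3 j=2: A[i]=8<=B[j]=11 take 8, i++
i=4 j=2: A[i]=9<=B[j]=11 take 9, i++
i=5 j=2: A[i]=14>B[j]=11 take 11, j++
i=5 j=3: A[i]=14<=B[j]=39 take 14, i++
i=6 j=3: A[i]=17<=B[j]=39 take 17, i++

i=7, j=3, merged so far=[0, 0, 3, 8, 9, 11, 14, 17]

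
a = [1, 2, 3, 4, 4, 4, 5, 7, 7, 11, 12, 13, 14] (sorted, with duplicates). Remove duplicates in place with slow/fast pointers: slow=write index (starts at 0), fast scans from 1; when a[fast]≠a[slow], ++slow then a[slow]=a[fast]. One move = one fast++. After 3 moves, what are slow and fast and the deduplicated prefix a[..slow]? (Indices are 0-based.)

slow=3, fast=4, prefix=[1, 2, 3, 4]

(s=0,f=1) a[fast]=2≠a[slow]=1 write a[1]=2 → slow++,fast++
(s=1,f=2) a[fast]=3≠a[slow]=2 write a[2]=3 → slow++,fast++
(s=2,f=3) a[fast]=4≠a[slow]=3 write a[3]=4 → slow++,fast++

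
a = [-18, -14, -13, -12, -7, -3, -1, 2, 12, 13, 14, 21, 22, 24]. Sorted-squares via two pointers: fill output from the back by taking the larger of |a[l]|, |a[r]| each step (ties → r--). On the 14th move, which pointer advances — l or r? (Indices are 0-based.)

l=0 r=13: |-18|<=|24| out[13]=576, r--
l=0 r=12: |-18|<=|22| out[12]=484, r--
l=0 r=11: |-18|<=|21| out[11]=441, r--
l=0 r=10: |-18|>|14| out[10]=324, l++
l=1 r=10: |-14|<=|14| out[9]=196, r--
l=1 r=9: |-14|>|13| out[8]=196, l++
l=2 r=9: |-13|<=|13| out[7]=169, r--
l=2 r=8: |-13|>|12| out[6]=169, l++
l=3 r=8: |-12|<=|12| out[5]=144, r--
l=3 r=7: |-12|>|2| out[4]=144, l++
l=4 r=7: |-7|>|2| out[3]=49, l++
l=5 r=7: |-3|>|2| out[2]=9, l++
l=6 r=7: |-1|<=|2| out[1]=4, r--
l=6 r=6: |-1|<=|-1| out[0]=1, r--

r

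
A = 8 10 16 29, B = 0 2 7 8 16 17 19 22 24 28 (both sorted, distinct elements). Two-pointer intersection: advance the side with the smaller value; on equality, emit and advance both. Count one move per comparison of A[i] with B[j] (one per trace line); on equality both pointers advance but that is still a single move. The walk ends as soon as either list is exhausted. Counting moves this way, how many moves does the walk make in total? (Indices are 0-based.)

i=0 j=0: 8>0, j++
i=0 j=1: 8>2, j++
i=0 j=2: 8>7, j++
i=0 j=3: 8==8 emit, i++,j++
i=1 j=4: 10<16, i++
i=2 j=4: 16==16 emit, i++,j++
i=3 j=5: 29>17, j++
i=3 j=6: 29>19, j++
i=3 j=7: 29>22, j++
i=3 j=8: 29>24, j++
i=3 j=9: 29>28, j++

11 moves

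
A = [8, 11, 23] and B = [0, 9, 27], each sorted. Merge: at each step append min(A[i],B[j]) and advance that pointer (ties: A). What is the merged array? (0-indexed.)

[0, 8, 9, 11, 23, 27]

[i=0,j=0] A[i]=8>B[j]=0 take 0 → j++
[i=0,j=1] A[i]=8<=B[j]=9 take 8 → i++
[i=1,j=1] A[i]=11>B[j]=9 take 9 → j++
[i=1,j=2] A[i]=11<=B[j]=27 take 11 → i++
[i=2,j=2] A[i]=23<=B[j]=27 take 23 → i++
[i=3,j=2] A done, take B[j]=27 → j++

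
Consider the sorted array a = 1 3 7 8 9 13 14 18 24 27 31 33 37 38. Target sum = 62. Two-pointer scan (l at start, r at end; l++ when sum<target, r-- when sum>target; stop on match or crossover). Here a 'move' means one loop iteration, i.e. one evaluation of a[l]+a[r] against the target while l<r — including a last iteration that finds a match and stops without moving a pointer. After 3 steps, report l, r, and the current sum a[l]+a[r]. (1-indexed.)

[1,14] 1+38=39 <62 → l++
[2,14] 3+38=41 <62 → l++
[3,14] 7+38=45 <62 → l++

l=4, r=14, sum=46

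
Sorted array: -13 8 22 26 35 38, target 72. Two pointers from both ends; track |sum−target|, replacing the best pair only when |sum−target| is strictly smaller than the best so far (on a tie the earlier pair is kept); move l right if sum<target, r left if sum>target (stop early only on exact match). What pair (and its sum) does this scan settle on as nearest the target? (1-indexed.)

l=1 r=6: -13+38=25 d=47 *, l++
l=2 r=6: 8+38=46 d=26 *, l++
l=3 r=6: 22+38=60 d=12 *, l++
l=4 r=6: 26+38=64 d=8 *, l++
l=5 r=6: 35+38=73 d=1 *, r--

pair (35, 38) with sum 73 (|Δ|=1)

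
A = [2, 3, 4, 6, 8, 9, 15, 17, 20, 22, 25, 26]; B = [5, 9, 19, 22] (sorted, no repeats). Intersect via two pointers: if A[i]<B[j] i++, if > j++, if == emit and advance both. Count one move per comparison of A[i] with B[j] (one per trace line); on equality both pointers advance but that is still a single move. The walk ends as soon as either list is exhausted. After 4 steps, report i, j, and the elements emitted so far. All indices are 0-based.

i=3, j=1, emitted=[]

[i=0,j=0] 2<5 → i++
[i=1,j=0] 3<5 → i++
[i=2,j=0] 4<5 → i++
[i=3,j=0] 6>5 → j++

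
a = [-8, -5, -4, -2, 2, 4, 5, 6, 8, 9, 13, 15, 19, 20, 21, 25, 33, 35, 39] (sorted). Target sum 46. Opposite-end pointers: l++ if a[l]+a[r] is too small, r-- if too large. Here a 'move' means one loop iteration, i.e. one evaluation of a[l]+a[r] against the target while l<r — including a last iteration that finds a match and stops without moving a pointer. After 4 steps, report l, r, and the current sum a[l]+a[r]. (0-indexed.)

l=0 r=18: -8+39=31 <46, l++
l=1 r=18: -5+39=34 <46, l++
l=2 r=18: -4+39=35 <46, l++
l=3 r=18: -2+39=37 <46, l++

l=4, r=18, sum=41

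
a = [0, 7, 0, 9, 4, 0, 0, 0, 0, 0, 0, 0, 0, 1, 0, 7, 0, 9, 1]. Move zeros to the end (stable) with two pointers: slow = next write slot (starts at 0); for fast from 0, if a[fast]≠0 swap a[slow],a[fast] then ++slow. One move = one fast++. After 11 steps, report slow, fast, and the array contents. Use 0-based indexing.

(s=0,f=0) a[fast]=0 → fast++
(s=0,f=1) a[fast]=7≠0 swap→a[0]=7 → slow++,fast++
(s=1,f=2) a[fast]=0 → fast++
(s=1,f=3) a[fast]=9≠0 swap→a[1]=9 → slow++,fast++
(s=2,f=4) a[fast]=4≠0 swap→a[2]=4 → slow++,fast++
(s=3,f=5) a[fast]=0 → fast++
(s=3,f=6) a[fast]=0 → fast++
(s=3,f=7) a[fast]=0 → fast++
(s=3,f=8) a[fast]=0 → fast++
(s=3,f=9) a[fast]=0 → fast++
(s=3,f=10) a[fast]=0 → fast++

slow=3, fast=11, a=[7, 9, 4, 0, 0, 0, 0, 0, 0, 0, 0, 0, 0, 1, 0, 7, 0, 9, 1]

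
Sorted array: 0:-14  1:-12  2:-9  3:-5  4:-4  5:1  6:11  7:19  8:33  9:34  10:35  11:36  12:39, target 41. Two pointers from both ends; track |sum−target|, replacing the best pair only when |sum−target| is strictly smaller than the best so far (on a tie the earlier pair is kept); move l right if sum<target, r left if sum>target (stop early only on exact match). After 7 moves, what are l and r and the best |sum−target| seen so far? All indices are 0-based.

l=0 r=12: -14+39=25 d=16 *, l++
l=1 r=12: -12+39=27 d=14 *, l++
l=2 r=12: -9+39=30 d=11 *, l++
l=3 r=12: -5+39=34 d=7 *, l++
l=4 r=12: -4+39=35 d=6 *, l++
l=5 r=12: 1+39=40 d=1 *, l++
l=6 r=12: 11+39=50 d=9, r--

l=6, r=11, best |Δ|=1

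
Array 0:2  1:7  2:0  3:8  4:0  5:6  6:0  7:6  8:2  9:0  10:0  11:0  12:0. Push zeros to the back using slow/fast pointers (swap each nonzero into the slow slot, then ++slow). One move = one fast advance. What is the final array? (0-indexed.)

[2, 7, 8, 6, 6, 2, 0, 0, 0, 0, 0, 0, 0]

(s=0,f=0) a[fast]=2≠0 swap→a[0]=2 → slow++,fast++
(s=1,f=1) a[fast]=7≠0 swap→a[1]=7 → slow++,fast++
(s=2,f=2) a[fast]=0 → fast++
(s=2,f=3) a[fast]=8≠0 swap→a[2]=8 → slow++,fast++
(s=3,f=4) a[fast]=0 → fast++
(s=3,f=5) a[fast]=6≠0 swap→a[3]=6 → slow++,fast++
(s=4,f=6) a[fast]=0 → fast++
(s=4,f=7) a[fast]=6≠0 swap→a[4]=6 → slow++,fast++
(s=5,f=8) a[fast]=2≠0 swap→a[5]=2 → slow++,fast++
(s=6,f=9) a[fast]=0 → fast++
(s=6,f=10) a[fast]=0 → fast++
(s=6,f=11) a[fast]=0 → fast++
(s=6,f=12) a[fast]=0 → fast++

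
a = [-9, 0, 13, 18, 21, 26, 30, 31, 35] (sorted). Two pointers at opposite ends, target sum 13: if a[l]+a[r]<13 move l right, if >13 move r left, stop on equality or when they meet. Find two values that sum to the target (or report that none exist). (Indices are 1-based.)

[1,9] -9+35=26 >13 → r--
[1,8] -9+31=22 >13 → r--
[1,7] -9+30=21 >13 → r--
[1,6] -9+26=17 >13 → r--
[1,5] -9+21=12 <13 → l++
[2,5] 0+21=21 >13 → r--
[2,4] 0+18=18 >13 → r--
[2,3] 0+13=13 → found

(0, 13)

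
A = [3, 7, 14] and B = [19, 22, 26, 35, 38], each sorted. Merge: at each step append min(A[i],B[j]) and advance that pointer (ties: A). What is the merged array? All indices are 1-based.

[3, 7, 14, 19, 22, 26, 35, 38]

i=1 j=1: A[i]=3<=B[j]=19 take 3, i++
i=2 j=1: A[i]=7<=B[j]=19 take 7, i++
i=3 j=1: A[i]=14<=B[j]=19 take 14, i++
i=4 j=1: A done, take B[j]=19, j++
i=4 j=2: A done, take B[j]=22, j++
i=4 j=3: A done, take B[j]=26, j++
i=4 j=4: A done, take B[j]=35, j++
i=4 j=5: A done, take B[j]=38, j++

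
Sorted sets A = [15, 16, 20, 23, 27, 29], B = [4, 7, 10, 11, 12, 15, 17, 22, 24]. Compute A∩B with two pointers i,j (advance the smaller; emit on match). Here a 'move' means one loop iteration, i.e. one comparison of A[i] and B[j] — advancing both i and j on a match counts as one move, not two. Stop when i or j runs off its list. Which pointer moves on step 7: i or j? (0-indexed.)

i

[i=0,j=0] 15>4 → j++
[i=0,j=1] 15>7 → j++
[i=0,j=2] 15>10 → j++
[i=0,j=3] 15>11 → j++
[i=0,j=4] 15>12 → j++
[i=0,j=5] 15==15 emit → i++,j++
[i=1,j=6] 16<17 → i++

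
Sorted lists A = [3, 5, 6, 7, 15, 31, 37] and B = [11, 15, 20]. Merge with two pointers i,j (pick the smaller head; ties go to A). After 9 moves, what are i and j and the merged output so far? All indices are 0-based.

i=6, j=3, merged so far=[3, 5, 6, 7, 11, 15, 15, 20, 31]

[i=0,j=0] A[i]=3<=B[j]=11 take 3 → i++
[i=1,j=0] A[i]=5<=B[j]=11 take 5 → i++
[i=2,j=0] A[i]=6<=B[j]=11 take 6 → i++
[i=3,j=0] A[i]=7<=B[j]=11 take 7 → i++
[i=4,j=0] A[i]=15>B[j]=11 take 11 → j++
[i=4,j=1] A[i]=15<=B[j]=15 take 15 → i++
[i=5,j=1] A[i]=31>B[j]=15 take 15 → j++
[i=5,j=2] A[i]=31>B[j]=20 take 20 → j++
[i=5,j=3] B done, take A[i]=31 → i++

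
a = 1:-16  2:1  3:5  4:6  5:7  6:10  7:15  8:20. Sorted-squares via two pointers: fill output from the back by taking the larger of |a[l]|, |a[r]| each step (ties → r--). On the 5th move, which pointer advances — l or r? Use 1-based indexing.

r

[1,8] |-16|<=|20| out[8]=400 → r--
[1,7] |-16|>|15| out[7]=256 → l++
[2,7] |1|<=|15| out[6]=225 → r--
[2,6] |1|<=|10| out[5]=100 → r--
[2,5] |1|<=|7| out[4]=49 → r--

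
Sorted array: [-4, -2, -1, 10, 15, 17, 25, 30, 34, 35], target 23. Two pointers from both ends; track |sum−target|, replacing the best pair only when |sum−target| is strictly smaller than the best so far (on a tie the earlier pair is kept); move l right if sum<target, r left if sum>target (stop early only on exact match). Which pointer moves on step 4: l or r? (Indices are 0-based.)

l

l=0 r=9: -4+35=31 d=8 *, r--
l=0 r=8: -4+34=30 d=7 *, r--
l=0 r=7: -4+30=26 d=3 *, r--
l=0 r=6: -4+25=21 d=2 *, l++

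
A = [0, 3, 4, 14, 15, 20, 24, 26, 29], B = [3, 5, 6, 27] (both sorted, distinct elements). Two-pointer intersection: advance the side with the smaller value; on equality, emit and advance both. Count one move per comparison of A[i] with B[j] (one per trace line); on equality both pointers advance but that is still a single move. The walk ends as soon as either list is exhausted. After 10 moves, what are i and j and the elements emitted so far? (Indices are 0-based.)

i=8, j=3, emitted=[3]

i=0 j=0: 0<3, i++
i=1 j=0: 3==3 emit, i++,j++
i=2 j=1: 4<5, i++
i=3 j=1: 14>5, j++
i=3 j=2: 14>6, j++
i=3 j=3: 14<27, i++
i=4 j=3: 15<27, i++
i=5 j=3: 20<27, i++
i=6 j=3: 24<27, i++
i=7 j=3: 26<27, i++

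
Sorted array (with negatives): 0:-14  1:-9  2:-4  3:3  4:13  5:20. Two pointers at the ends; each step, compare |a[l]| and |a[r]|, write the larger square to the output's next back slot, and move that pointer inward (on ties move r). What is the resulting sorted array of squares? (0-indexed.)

[9, 16, 81, 169, 196, 400]

[0,5] |-14|<=|20| out[5]=400 → r--
[0,4] |-14|>|13| out[4]=196 → l++
[1,4] |-9|<=|13| out[3]=169 → r--
[1,3] |-9|>|3| out[2]=81 → l++
[2,3] |-4|>|3| out[1]=16 → l++
[3,3] |3|<=|3| out[0]=9 → r--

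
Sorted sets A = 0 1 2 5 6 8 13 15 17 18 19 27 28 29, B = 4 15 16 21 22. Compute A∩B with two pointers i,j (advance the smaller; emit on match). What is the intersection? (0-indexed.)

intersection = [15]

[i=0,j=0] 0<4 → i++
[i=1,j=0] 1<4 → i++
[i=2,j=0] 2<4 → i++
[i=3,j=0] 5>4 → j++
[i=3,j=1] 5<15 → i++
[i=4,j=1] 6<15 → i++
[i=5,j=1] 8<15 → i++
[i=6,j=1] 13<15 → i++
[i=7,j=1] 15==15 emit → i++,j++
[i=8,j=2] 17>16 → j++
[i=8,j=3] 17<21 → i++
[i=9,j=3] 18<21 → i++
[i=10,j=3] 19<21 → i++
[i=11,j=3] 27>21 → j++
[i=11,j=4] 27>22 → j++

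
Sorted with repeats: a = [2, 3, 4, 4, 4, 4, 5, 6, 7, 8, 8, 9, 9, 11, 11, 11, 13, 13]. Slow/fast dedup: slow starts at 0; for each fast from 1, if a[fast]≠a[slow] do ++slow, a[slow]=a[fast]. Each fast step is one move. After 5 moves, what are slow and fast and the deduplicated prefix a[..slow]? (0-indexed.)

slow=2, fast=6, prefix=[2, 3, 4]

slow=0 fast=1: a[fast]=3≠a[slow]=2 write a[1]=3, slow++,fast++
slow=1 fast=2: a[fast]=4≠a[slow]=3 write a[2]=4, slow++,fast++
slow=2 fast=3: a[fast]=4=a[slow] dup, fast++
slow=2 fast=4: a[fast]=4=a[slow] dup, fast++
slow=2 fast=5: a[fast]=4=a[slow] dup, fast++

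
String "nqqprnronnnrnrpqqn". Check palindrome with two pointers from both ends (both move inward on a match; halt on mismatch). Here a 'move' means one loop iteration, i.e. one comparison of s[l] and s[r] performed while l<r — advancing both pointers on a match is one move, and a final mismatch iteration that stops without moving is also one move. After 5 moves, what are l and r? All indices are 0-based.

l=0 r=17: 'n'=='n', l++,r--
l=1 r=16: 'q'=='q', l++,r--
l=2 r=15: 'q'=='q', l++,r--
l=3 r=14: 'p'=='p', l++,r--
l=4 r=13: 'r'=='r', l++,r--

l=5, r=12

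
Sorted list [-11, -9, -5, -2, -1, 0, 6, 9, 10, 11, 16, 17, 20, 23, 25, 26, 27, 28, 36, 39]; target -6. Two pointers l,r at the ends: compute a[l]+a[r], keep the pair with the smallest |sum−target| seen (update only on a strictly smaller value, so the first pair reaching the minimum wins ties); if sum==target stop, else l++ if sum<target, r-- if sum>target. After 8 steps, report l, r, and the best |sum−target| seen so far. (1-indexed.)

l=1, r=12, best |Δ|=15

[1,20] -11+39=28 d=34 * → r--
[1,19] -11+36=25 d=31 * → r--
[1,18] -11+28=17 d=23 * → r--
[1,17] -11+27=16 d=22 * → r--
[1,16] -11+26=15 d=21 * → r--
[1,15] -11+25=14 d=20 * → r--
[1,14] -11+23=12 d=18 * → r--
[1,13] -11+20=9 d=15 * → r--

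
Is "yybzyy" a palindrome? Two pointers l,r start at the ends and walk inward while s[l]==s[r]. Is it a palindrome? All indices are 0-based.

not a palindrome (mismatch at 2,3)

[0,5] 'y'=='y' → l++,r--
[1,4] 'y'=='y' → l++,r--
[2,3] 'b'!='z' → stop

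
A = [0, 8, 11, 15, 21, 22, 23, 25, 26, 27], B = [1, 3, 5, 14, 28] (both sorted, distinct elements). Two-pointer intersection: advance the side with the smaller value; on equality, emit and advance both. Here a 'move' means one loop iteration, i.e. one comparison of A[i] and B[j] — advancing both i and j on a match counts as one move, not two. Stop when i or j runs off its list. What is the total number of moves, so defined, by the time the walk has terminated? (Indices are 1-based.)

14 moves

i=1 j=1: 0<1, i++
i=2 j=1: 8>1, j++
i=2 j=2: 8>3, j++
i=2 j=3: 8>5, j++
i=2 j=4: 8<14, i++
i=3 j=4: 11<14, i++
i=4 j=4: 15>14, j++
i=4 j=5: 15<28, i++
i=5 j=5: 21<28, i++
i=6 j=5: 22<28, i++
i=7 j=5: 23<28, i++
i=8 j=5: 25<28, i++
i=9 j=5: 26<28, i++
i=10 j=5: 27<28, i++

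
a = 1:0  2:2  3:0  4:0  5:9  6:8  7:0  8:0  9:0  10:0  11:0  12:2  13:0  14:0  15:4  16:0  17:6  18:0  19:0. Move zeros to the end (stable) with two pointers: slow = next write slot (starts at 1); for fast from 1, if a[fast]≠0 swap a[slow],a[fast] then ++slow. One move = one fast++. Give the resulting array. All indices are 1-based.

[2, 9, 8, 2, 4, 6, 0, 0, 0, 0, 0, 0, 0, 0, 0, 0, 0, 0, 0]

slow=1 fast=1: a[fast]=0, fast++
slow=1 fast=2: a[fast]=2≠0 swap→a[1]=2, slow++,fast++
slow=2 fast=3: a[fast]=0, fast++
slow=2 fast=4: a[fast]=0, fast++
slow=2 fast=5: a[fast]=9≠0 swap→a[2]=9, slow++,fast++
slow=3 fast=6: a[fast]=8≠0 swap→a[3]=8, slow++,fast++
slow=4 fast=7: a[fast]=0, fast++
slow=4 fast=8: a[fast]=0, fast++
slow=4 fast=9: a[fast]=0, fast++
slow=4 fast=10: a[fast]=0, fast++
slow=4 fast=11: a[fast]=0, fast++
slow=4 fast=12: a[fast]=2≠0 swap→a[4]=2, slow++,fast++
slow=5 fast=13: a[fast]=0, fast++
slow=5 fast=14: a[fast]=0, fast++
slow=5 fast=15: a[fast]=4≠0 swap→a[5]=4, slow++,fast++
slow=6 fast=16: a[fast]=0, fast++
slow=6 fast=17: a[fast]=6≠0 swap→a[6]=6, slow++,fast++
slow=7 fast=18: a[fast]=0, fast++
slow=7 fast=19: a[fast]=0, fast++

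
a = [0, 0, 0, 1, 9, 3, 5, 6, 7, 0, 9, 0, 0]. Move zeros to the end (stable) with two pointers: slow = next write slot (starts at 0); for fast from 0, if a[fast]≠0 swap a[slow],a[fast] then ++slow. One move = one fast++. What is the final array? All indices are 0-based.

[1, 9, 3, 5, 6, 7, 9, 0, 0, 0, 0, 0, 0]

(s=0,f=0) a[fast]=0 → fast++
(s=0,f=1) a[fast]=0 → fast++
(s=0,f=2) a[fast]=0 → fast++
(s=0,f=3) a[fast]=1≠0 swap→a[0]=1 → slow++,fast++
(s=1,f=4) a[fast]=9≠0 swap→a[1]=9 → slow++,fast++
(s=2,f=5) a[fast]=3≠0 swap→a[2]=3 → slow++,fast++
(s=3,f=6) a[fast]=5≠0 swap→a[3]=5 → slow++,fast++
(s=4,f=7) a[fast]=6≠0 swap→a[4]=6 → slow++,fast++
(s=5,f=8) a[fast]=7≠0 swap→a[5]=7 → slow++,fast++
(s=6,f=9) a[fast]=0 → fast++
(s=6,f=10) a[fast]=9≠0 swap→a[6]=9 → slow++,fast++
(s=7,f=11) a[fast]=0 → fast++
(s=7,f=12) a[fast]=0 → fast++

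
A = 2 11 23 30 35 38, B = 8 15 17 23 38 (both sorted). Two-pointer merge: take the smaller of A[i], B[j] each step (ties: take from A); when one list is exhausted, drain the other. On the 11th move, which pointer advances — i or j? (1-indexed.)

i=1 j=1: A[i]=2<=B[j]=8 take 2, i++
i=2 j=1: A[i]=11>B[j]=8 take 8, j++
i=2 j=2: A[i]=11<=B[j]=15 take 11, i++
i=3 j=2: A[i]=23>B[j]=15 take 15, j++
i=3 j=3: A[i]=23>B[j]=17 take 17, j++
i=3 j=4: A[i]=23<=B[j]=23 take 23, i++
i=4 j=4: A[i]=30>B[j]=23 take 23, j++
i=4 j=5: A[i]=30<=B[j]=38 take 30, i++
i=5 j=5: A[i]=35<=B[j]=38 take 35, i++
i=6 j=5: A[i]=38<=B[j]=38 take 38, i++
i=7 j=5: A done, take B[j]=38, j++

j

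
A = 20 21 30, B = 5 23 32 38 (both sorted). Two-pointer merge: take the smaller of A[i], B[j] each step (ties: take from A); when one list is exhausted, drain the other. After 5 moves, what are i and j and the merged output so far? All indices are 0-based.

i=3, j=2, merged so far=[5, 20, 21, 23, 30]

i=0 j=0: A[i]=20>B[j]=5 take 5, j++
i=0 j=1: A[i]=20<=B[j]=23 take 20, i++
i=1 j=1: A[i]=21<=B[j]=23 take 21, i++
i=2 j=1: A[i]=30>B[j]=23 take 23, j++
i=2 j=2: A[i]=30<=B[j]=32 take 30, i++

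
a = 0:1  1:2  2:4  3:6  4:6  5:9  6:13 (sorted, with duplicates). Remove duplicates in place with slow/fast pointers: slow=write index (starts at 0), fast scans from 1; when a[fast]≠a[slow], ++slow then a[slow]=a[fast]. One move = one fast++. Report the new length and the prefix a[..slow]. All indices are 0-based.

length 6; prefix = [1, 2, 4, 6, 9, 13]

slow=0 fast=1: a[fast]=2≠a[slow]=1 write a[1]=2, slow++,fast++
slow=1 fast=2: a[fast]=4≠a[slow]=2 write a[2]=4, slow++,fast++
slow=2 fast=3: a[fast]=6≠a[slow]=4 write a[3]=6, slow++,fast++
slow=3 fast=4: a[fast]=6=a[slow] dup, fast++
slow=3 fast=5: a[fast]=9≠a[slow]=6 write a[4]=9, slow++,fast++
slow=4 fast=6: a[fast]=13≠a[slow]=9 write a[5]=13, slow++,fast++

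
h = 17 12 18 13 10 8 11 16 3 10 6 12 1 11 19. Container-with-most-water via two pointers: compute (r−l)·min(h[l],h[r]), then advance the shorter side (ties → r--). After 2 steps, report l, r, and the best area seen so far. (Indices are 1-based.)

l=3, r=15, best area=238

l=1 r=15: min(17,19)*14=238 best=238 *, l++
l=2 r=15: min(12,19)*13=156 best=238, l++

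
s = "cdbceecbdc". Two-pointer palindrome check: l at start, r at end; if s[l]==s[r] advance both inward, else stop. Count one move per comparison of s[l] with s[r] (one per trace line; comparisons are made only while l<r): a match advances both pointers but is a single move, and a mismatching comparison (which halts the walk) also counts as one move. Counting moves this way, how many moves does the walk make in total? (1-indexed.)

l=1 r=10: 'c'=='c', l++,r--
l=2 r=9: 'd'=='d', l++,r--
l=3 r=8: 'b'=='b', l++,r--
l=4 r=7: 'c'=='c', l++,r--
l=5 r=6: 'e'=='e', l++,r--

5 moves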